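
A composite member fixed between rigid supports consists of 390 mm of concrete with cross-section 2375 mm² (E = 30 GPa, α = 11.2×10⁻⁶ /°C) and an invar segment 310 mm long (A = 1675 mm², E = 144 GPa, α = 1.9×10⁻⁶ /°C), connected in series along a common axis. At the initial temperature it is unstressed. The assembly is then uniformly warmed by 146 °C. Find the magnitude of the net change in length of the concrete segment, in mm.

|ΔL| ≈ 0.0516 mm

Free thermal expansion of the whole bar: Σ αᵢΔT Lᵢ = 11.2×10⁻⁶×146×390 + 1.9×10⁻⁶×146×310 = 0.7237 mm.
The rigid supports impose zero overall length change; the single axial force P common to all segments must satisfy P Σ Lᵢ/(AᵢEᵢ) = δ_free.
Σ Lᵢ/(AᵢEᵢ) = 390/(2375×30×10³) + 310/(1675×144×10³) = 6.759×10⁻⁶ mm/N.
Hence P = δ_free / Σ(L/AE) = 0.7237/6.759×10⁻⁶ = 107.1 kN (compressive).
For the concrete segment, free thermal change = 11.2×10⁻⁶×146×390 = 0.6377 mm and elastic change from P = 107100×390/(2375×30×10³) = 0.5861 mm; these oppose, so the net change is 0.0516 mm (segment lengthens).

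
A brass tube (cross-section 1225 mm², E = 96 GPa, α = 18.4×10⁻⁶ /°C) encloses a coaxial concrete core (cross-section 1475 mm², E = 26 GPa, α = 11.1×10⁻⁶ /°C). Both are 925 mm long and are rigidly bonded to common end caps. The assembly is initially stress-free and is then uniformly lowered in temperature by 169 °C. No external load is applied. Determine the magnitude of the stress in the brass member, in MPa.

σ ≈ 29.1 MPa (tensile)

Both members must finish at the same length. With the larger α, the brass tends to over-contract; the plates restrain it, putting the brass in tension and the concrete in compression. With no external load the two internal forces are equal and opposite, magnitude P.
Equating the net (thermal + elastic) strains gives |α₁ − α₂|·ΔT = P·[1/(A₁E₁) + 1/(A₂E₂)].
|α₁ − α₂|·ΔT = 7.3×10⁻⁶ × 169 = 0.001234.
1/(A₁E₁) + 1/(A₂E₂) = 1/(1225×96×10³) + 1/(1475×26×10³) = 3.458×10⁻⁸ N⁻¹.
P = 0.001234 / 3.458×10⁻⁸ = 35680 N = 35.68 kN.
σ_{brass} = P/A₁ = 35680/1225 = 29.12 MPa, tensile.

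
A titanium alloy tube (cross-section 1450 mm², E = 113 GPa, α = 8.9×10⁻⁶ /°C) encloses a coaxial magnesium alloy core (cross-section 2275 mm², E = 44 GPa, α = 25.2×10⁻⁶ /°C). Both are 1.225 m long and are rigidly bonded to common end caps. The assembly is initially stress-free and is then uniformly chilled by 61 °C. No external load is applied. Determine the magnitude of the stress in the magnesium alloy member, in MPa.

σ ≈ 27.2 MPa (tensile)

Both members must finish at the same length. With the larger α, the magnesium alloy tends to over-contract; the plates restrain it, putting the magnesium alloy in tension and the titanium alloy in compression. With no external load the two internal forces are equal and opposite, magnitude P.
Compatibility of the two members (thermal + elastic change equal): (α₁ − α₂)ΔT = P·[1/(A₁E₁) + 1/(A₂E₂)].
|α₁ − α₂|·ΔT = 16.3×10⁻⁶ × 61 = 0.0009943.
1/(A₁E₁) + 1/(A₂E₂) = 1/(1450×113×10³) + 1/(2275×44×10³) = 1.609×10⁻⁸ N⁻¹.
So P = 0.0009943 / 1.609×10⁻⁸ = 61.78 kN.
σ_{magnesium alloy} = P/A₂ = 61780/2275 = 27.16 MPa, tensile.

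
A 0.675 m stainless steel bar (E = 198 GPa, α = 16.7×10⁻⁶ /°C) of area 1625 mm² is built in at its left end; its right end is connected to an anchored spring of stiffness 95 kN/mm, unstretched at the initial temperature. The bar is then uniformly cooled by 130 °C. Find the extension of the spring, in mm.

Free thermal contraction: δ_free = αΔT L = 16.7×10⁻⁶ × 130 × 675 = 1.465 mm.
Let P be the tensile force in the spring. The bar extends elastically by PL/(AE) and the spring stretches by P/k; together these equal δ_free.
So P = δ_free / [L/(AE) + 1/k] = 1.465 / [ 675/(1625×198×10³) + 1/(95×10³) ].
P = 1.465 / 1.262×10⁻⁵ = 116100 N.
Spring extension = P/k = 116100/(95×10³) = 1.222 mm.

δ ≈ 1.22 mm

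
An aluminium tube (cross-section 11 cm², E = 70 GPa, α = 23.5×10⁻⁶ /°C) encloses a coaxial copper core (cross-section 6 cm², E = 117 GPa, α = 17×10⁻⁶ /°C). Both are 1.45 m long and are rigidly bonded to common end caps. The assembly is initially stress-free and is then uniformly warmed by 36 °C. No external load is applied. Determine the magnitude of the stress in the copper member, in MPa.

Both members must finish at the same length. With the larger α, the aluminium tends to over-expand; the plates restrain it, putting the aluminium in compression and the copper in tension. With no external load the two internal forces are equal and opposite, magnitude P.
Setting the final lengths equal and cancelling L: (α₁ − α₂)ΔT = P/(A₁E₁) + P/(A₂E₂).
|α₁ − α₂|·ΔT = 6.5×10⁻⁶ × 36 = 0.000234.
1/(A₁E₁) + 1/(A₂E₂) = 1/(1100×70×10³) + 1/(600×117×10³) = 2.723×10⁻⁸ N⁻¹.
So P = 0.000234 / 2.723×10⁻⁸ = 8.593 kN.
σ_{copper} = P/A₂ = 8593/600 = 14.32 MPa, tensile.

σ ≈ 14.3 MPa (tensile)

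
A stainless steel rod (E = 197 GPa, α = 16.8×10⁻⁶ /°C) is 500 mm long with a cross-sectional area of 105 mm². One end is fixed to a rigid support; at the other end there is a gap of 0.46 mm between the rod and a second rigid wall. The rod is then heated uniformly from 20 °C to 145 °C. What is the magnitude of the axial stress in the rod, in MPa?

Unrestrained expansion: δ_free = αΔT L = 16.8×10⁻⁶ × 125 × 500 = 1.05 mm.
This exceeds the 0.46 mm gap, so the wall pushes back. The portion of expansion that must be recovered elastically is δ_free − gap = 1.05 − 0.46 = 0.59 mm.
Compatibility: PL/(AE) = 0.59 mm, so σ = P/A = E × (0.59/500) = 232.5 MPa.

σ ≈ 232 MPa (compressive)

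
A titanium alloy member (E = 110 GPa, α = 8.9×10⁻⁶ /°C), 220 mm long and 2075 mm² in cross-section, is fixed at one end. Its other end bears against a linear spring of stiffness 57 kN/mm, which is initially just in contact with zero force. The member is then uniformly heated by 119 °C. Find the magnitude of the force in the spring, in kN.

If the spring were absent the member would lengthen by αΔT L = 8.9×10⁻⁶ × 119 × 220 = 0.233 mm.
Let P be the compressive force at the spring. The member shortens elastically by PL/(AE) and the spring compresses by P/k; together these equal δ_free.
P [ L/(AE) + 1/k ] = δ_free → P [ 220/(2075×110×10³) + 1/(57×10³) ] = 0.233.
P = 0.233 / 1.851×10⁻⁵ = 12590 N.

P ≈ 12.6 kN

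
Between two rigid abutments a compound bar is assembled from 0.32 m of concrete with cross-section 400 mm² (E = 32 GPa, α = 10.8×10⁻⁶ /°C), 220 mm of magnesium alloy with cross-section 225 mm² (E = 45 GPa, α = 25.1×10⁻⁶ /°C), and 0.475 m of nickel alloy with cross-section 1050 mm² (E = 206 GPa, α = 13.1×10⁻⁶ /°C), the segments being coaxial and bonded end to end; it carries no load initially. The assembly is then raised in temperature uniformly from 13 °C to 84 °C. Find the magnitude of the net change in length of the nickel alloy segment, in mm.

|ΔL| ≈ 0.393 mm

With the walls removed the bar would change length by δ_free = Σ αᵢΔT Lᵢ = 10.8×10⁻⁶×71×320 + 25.1×10⁻⁶×71×220 + 13.1×10⁻⁶×71×475 = 1.079 mm.
The rigid supports impose zero overall length change; the single axial force P common to all segments must satisfy P Σ Lᵢ/(AᵢEᵢ) = δ_free.
Σ Lᵢ/(AᵢEᵢ) = 320/(400×32×10³) + 220/(225×45×10³) + 475/(1050×206×10³) = 4.892×10⁻⁵ mm/N.
Hence P = δ_free / Σ(L/AE) = 1.079/4.892×10⁻⁵ = 22.06 kN (compressive).
For the nickel alloy segment, free thermal change = 13.1×10⁻⁶×71×475 = 0.4418 mm and elastic change from P = 22060×475/(1050×206×10³) = 0.04844 mm; these oppose, so the net change is 0.393 mm (segment lengthens).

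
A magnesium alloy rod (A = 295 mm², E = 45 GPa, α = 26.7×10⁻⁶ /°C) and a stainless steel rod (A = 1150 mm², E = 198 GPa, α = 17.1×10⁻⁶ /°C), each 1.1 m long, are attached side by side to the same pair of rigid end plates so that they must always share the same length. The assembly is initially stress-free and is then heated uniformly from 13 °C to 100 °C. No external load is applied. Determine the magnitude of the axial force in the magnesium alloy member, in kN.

P ≈ 10.5 kN (compressive in the magnesium alloy)

Equilibrium of a rigid end plate with no external load gives equal and opposite internal forces ±P in the two members. Since α_{magnesium alloy} > α_{stainless steel}, heating drives the magnesium alloy into compression and the stainless steel into tension.
Equating the net (thermal + elastic) strains gives |α₁ − α₂|·ΔT = P·[1/(A₁E₁) + 1/(A₂E₂)].
|α₁ − α₂|·ΔT = 9.6×10⁻⁶ × 87 = 0.0008352.
1/(A₁E₁) + 1/(A₂E₂) = 1/(295×45×10³) + 1/(1150×198×10³) = 7.972×10⁻⁸ N⁻¹.
So P = 0.0008352 / 7.972×10⁻⁸ = 10.48 kN.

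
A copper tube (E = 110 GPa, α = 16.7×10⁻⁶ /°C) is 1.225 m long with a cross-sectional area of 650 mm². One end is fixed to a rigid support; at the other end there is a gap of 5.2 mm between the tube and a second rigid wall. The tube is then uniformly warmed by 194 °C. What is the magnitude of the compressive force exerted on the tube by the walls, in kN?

P ≈ 0 kN

Free thermal elongation = αΔT L = 16.7×10⁻⁶ × 194 × 1225 = 3.969 mm.
Since δ_free = 3.97 mm is less than the 5.2 mm gap, the tube never touches the wall. No axial force develops.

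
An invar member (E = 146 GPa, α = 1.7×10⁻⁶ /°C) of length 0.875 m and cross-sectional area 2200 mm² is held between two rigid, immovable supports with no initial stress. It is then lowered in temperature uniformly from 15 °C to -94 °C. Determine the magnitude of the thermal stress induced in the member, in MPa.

The supports are rigid, so the total axial strain is zero. The restrained thermal strain is ε = αΔT = 1.7×10⁻⁶ × 109 = 185.3×10⁻⁶.
The stress required to suppress this strain is σ = Eε = 146×10³ × 185.3×10⁻⁶ = 27.05 MPa, tensile since the member is trying to contract.

σ ≈ 27.1 MPa (tensile)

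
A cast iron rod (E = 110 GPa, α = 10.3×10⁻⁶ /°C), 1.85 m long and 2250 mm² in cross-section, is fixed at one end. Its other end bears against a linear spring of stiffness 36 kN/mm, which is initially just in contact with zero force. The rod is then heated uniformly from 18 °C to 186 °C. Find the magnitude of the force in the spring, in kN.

P ≈ 90.8 kN

Free thermal expansion: δ_free = αΔT L = 10.3×10⁻⁶ × 168 × 1850 = 3.201 mm.
With a force P in the spring, the elastic change of the rod is PL/(AE) and that of the spring is P/k; compatibility requires their sum to equal δ_free.
So P = δ_free / [L/(AE) + 1/k] = 3.201 / [ 1850/(2250×110×10³) + 1/(36×10³) ].
P = 3.201 / 3.525×10⁻⁵ = 90810 N.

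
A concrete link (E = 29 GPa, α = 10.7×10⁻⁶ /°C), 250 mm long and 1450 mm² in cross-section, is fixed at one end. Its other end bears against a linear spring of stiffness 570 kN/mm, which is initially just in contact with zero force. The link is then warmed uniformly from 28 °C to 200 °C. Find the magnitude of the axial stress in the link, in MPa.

If the spring were absent the link would lengthen by αΔT L = 10.7×10⁻⁶ × 172 × 250 = 0.4601 mm.
With a force P in the spring, the elastic change of the link is PL/(AE) and that of the spring is P/k; compatibility requires their sum to equal δ_free.
P [ L/(AE) + 1/k ] = δ_free → P [ 250/(1450×29×10³) + 1/(570×10³) ] = 0.4601.
P = 0.4601 / 7.7×10⁻⁶ = 59760 N.
σ = P/A = 59760/1450 = 41.21 MPa.

σ ≈ 41.2 MPa (compressive)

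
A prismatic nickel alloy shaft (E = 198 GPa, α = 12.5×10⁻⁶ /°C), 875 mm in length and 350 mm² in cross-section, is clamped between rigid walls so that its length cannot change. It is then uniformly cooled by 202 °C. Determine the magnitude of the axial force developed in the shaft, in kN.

P ≈ 175 kN (tensile)

With zero net strain, σ = E·αΔT = 198 GPa × 12.5×10⁻⁶ × 202 = 500 MPa.
Axial force P = σA = 500 × 350 = 175000 N = 175 kN, tensile.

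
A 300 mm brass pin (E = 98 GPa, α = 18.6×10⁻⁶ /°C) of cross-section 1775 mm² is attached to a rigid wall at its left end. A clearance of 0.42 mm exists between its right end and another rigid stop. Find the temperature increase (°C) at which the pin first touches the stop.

Contact occurs when the free expansion equals the gap: αΔT L = 0.42 mm.
ΔT = 0.42 / (18.6×10⁻⁶ × 300) = 75.27 °C.

ΔT ≈ 75.3 °C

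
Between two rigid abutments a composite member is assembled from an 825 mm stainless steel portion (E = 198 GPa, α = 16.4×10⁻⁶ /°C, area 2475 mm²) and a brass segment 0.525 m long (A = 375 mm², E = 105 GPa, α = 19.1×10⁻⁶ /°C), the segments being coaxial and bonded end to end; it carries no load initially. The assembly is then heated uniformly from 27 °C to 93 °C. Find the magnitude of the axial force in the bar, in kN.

P ≈ 104 kN (compressive)

If the supports were absent, the total length change would be Σ αᵢΔT Lᵢ = 16.4×10⁻⁶×66×825 + 19.1×10⁻⁶×66×525 = 1.555 mm.
The rigid supports impose zero overall length change; the single axial force P common to all segments must satisfy P Σ Lᵢ/(AᵢEᵢ) = δ_free.
The series flexibility is Σ Lᵢ/(AᵢEᵢ) = 825/(2475×198×10³) + 525/(375×105×10³) = 1.502×10⁻⁵ mm/N.
Hence P = δ_free / Σ(L/AE) = 1.555/1.502×10⁻⁵ = 103.5 kN (compressive).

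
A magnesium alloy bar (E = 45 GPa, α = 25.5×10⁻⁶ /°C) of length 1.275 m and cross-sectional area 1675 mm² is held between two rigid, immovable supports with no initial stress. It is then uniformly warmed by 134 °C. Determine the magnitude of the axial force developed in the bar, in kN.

Full restraint means ε = 0, so the stress is σ = EαΔT = 45×10³ × 25.5×10⁻⁶ × 134 = 153.8 MPa.
Then P = σA = 153.8 × 1675 mm² = 257.6 kN, compressive.

P ≈ 258 kN (compressive)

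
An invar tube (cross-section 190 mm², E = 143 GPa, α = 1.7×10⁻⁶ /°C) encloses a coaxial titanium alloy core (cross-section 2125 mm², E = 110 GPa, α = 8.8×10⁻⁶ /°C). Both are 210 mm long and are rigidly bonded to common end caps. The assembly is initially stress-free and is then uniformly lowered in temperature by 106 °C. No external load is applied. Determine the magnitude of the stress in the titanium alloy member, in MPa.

Both members must finish at the same length. With the larger α, the titanium alloy tends to over-contract; the plates restrain it, putting the titanium alloy in tension and the invar in compression. With no external load the two internal forces are equal and opposite, magnitude P.
Setting the final lengths equal and cancelling L: (α₁ − α₂)ΔT = P/(A₁E₁) + P/(A₂E₂).
|α₁ − α₂|·ΔT = 7.1×10⁻⁶ × 106 = 0.0007526.
1/(A₁E₁) + 1/(A₂E₂) = 1/(190×143×10³) + 1/(2125×110×10³) = 4.108×10⁻⁸ N⁻¹.
P = 0.0007526 / 4.108×10⁻⁸ = 18320 N = 18.32 kN.
σ_{titanium alloy} = P/A₂ = 18320/2125 = 8.621 MPa, tensile.

σ ≈ 8.62 MPa (tensile)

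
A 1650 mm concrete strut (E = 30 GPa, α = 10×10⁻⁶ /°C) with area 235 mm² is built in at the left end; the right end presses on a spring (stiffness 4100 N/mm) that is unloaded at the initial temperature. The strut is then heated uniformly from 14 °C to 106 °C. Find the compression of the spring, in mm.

δ ≈ 0.775 mm

The unrestrained thermal change is αΔT L = 10×10⁻⁶ × 92 × 1650 = 1.518 mm.
Let P be the compressive force at the spring. The strut shortens elastically by PL/(AE) and the spring compresses by P/k; together these equal δ_free.
So P = δ_free / [L/(AE) + 1/k] = 1.518 / [ 1650/(235×30×10³) + 1/(4100) ].
P = 1.518 / 0.0004779 = 3176 N.
Spring compression = P/k = 3176/(4100) = 0.7747 mm.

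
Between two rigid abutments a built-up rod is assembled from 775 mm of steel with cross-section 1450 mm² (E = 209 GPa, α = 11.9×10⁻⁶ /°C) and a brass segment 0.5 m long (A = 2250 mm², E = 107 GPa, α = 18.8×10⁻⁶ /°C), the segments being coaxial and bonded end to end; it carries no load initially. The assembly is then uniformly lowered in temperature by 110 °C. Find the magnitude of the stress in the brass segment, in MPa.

σ ≈ 196 MPa (tensile)

With the walls removed the bar would change length by δ_free = Σ αᵢΔT Lᵢ = 11.9×10⁻⁶×110×775 + 18.8×10⁻⁶×110×500 = 2.048 mm.
The walls prevent any net length change, so an axial force P (same in every segment) develops. Compatibility: P · Σ Lᵢ/(AᵢEᵢ) = δ_free.
Σ Lᵢ/(AᵢEᵢ) = 775/(1450×209×10³) + 500/(2250×107×10³) = 4.634×10⁻⁶ mm/N.
Hence P = δ_free / Σ(L/AE) = 2.048/4.634×10⁻⁶ = 442 kN (tensile).
σ_{brass} = P / A = 442000 / 2250 = 196.5 MPa.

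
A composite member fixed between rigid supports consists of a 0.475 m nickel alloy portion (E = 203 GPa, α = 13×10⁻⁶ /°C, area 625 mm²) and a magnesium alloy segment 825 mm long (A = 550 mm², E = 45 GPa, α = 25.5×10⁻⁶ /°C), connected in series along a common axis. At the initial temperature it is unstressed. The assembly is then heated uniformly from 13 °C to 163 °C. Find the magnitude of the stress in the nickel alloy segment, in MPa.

With the walls removed the bar would change length by δ_free = Σ αᵢΔT Lᵢ = 13×10⁻⁶×150×475 + 25.5×10⁻⁶×150×825 = 4.082 mm.
Since the ends are fixed, an axial force P builds up, equal in every segment, with P · Σ Lᵢ/(AᵢEᵢ) = δ_free.
The series flexibility is Σ Lᵢ/(AᵢEᵢ) = 475/(625×203×10³) + 825/(550×45×10³) = 3.708×10⁻⁵ mm/N.
P = 4.082 / 3.708×10⁻⁵ = 110100 N = 110.1 kN, compressive.
σ_{nickel alloy} = P / A = 110100 / 625 = 176.1 MPa.

σ ≈ 176 MPa (compressive)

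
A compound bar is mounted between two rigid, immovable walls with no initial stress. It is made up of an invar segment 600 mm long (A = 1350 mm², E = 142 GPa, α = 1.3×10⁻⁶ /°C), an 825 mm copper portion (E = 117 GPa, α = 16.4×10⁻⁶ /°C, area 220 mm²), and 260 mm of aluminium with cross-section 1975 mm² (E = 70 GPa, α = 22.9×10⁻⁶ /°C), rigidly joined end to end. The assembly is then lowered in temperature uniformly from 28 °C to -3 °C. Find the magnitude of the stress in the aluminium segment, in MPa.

If the supports were absent, the total length change would be Σ αᵢΔT Lᵢ = 1.3×10⁻⁶×31×600 + 16.4×10⁻⁶×31×825 + 22.9×10⁻⁶×31×260 = 0.6282 mm.
Since the ends are fixed, an axial force P builds up, equal in every segment, with P · Σ Lᵢ/(AᵢEᵢ) = δ_free.
The series flexibility is Σ Lᵢ/(AᵢEᵢ) = 600/(1350×142×10³) + 825/(220×117×10³) + 260/(1975×70×10³) = 3.706×10⁻⁵ mm/N.
Hence P = δ_free / Σ(L/AE) = 0.6282/3.706×10⁻⁵ = 16.95 kN (tensile).
σ_{aluminium} = P / A = 16950 / 1975 = 8.582 MPa.

σ ≈ 8.58 MPa (tensile)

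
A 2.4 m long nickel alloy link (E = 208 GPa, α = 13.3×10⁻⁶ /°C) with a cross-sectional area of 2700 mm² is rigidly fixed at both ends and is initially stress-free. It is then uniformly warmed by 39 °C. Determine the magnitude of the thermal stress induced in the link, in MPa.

σ ≈ 108 MPa (compressive)

Because both ends are immovable the net strain is zero, and the suppressed thermal strain is αΔT = 13.3×10⁻⁶ × 39 = 518.7×10⁻⁶.
Hence σ = E·αΔT = 208×10³ × 518.7×10⁻⁶ = 107.9 MPa, compressive.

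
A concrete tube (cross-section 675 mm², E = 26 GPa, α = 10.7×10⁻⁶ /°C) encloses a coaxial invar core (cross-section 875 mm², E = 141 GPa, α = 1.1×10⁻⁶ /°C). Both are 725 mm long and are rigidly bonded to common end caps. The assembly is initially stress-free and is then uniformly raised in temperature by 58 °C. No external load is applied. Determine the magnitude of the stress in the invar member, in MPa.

Equilibrium of a rigid end plate with no external load gives equal and opposite internal forces ±P in the two members. Since α_{concrete} > α_{invar}, heating drives the concrete into compression and the invar into tension.
Compatibility of the two members (thermal + elastic change equal): (α₁ − α₂)ΔT = P·[1/(A₁E₁) + 1/(A₂E₂)].
|α₁ − α₂|·ΔT = 9.6×10⁻⁶ × 58 = 0.0005568.
1/(A₁E₁) + 1/(A₂E₂) = 1/(675×26×10³) + 1/(875×141×10³) = 6.509×10⁻⁸ N⁻¹.
So P = 0.0005568 / 6.509×10⁻⁸ = 8.555 kN.
σ_{invar} = P/A₂ = 8555/875 = 9.777 MPa, tensile.

σ ≈ 9.78 MPa (tensile)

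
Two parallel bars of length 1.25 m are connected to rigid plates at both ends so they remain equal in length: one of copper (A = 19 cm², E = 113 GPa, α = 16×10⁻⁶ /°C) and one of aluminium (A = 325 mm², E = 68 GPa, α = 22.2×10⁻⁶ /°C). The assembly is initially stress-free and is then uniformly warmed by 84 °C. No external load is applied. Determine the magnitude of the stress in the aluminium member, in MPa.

σ ≈ 32.1 MPa (compressive)

Both members must finish at the same length. With the larger α, the aluminium tends to over-expand; the plates restrain it, putting the aluminium in compression and the copper in tension. With no external load the two internal forces are equal and opposite, magnitude P.
Equating the net (thermal + elastic) strains gives |α₁ − α₂|·ΔT = P·[1/(A₁E₁) + 1/(A₂E₂)].
|α₁ − α₂|·ΔT = 6.2×10⁻⁶ × 84 = 0.0005208.
1/(A₁E₁) + 1/(A₂E₂) = 1/(1900×113×10³) + 1/(325×68×10³) = 4.991×10⁻⁸ N⁻¹.
So P = 0.0005208 / 4.991×10⁻⁸ = 10.44 kN.
σ_{aluminium} = P/A₂ = 10440/325 = 32.11 MPa, compressive.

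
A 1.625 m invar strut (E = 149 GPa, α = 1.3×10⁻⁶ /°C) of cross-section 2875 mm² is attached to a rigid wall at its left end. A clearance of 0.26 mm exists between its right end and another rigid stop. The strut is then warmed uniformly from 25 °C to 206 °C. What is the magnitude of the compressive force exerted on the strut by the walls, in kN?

Free thermal elongation = αΔT L = 1.3×10⁻⁶ × 181 × 1625 = 0.3824 mm.
The gap closes (δ_free > 0.26 mm) and the wall then resists a further 0.3824 − 0.26 = 0.1224 mm of expansion.
So σ = E(δ_free − g)/L = 149×10³ × 0.1224/1625 = 11.22 MPa.
Force on the wall = σA = 11.22 × 2875 mm² = 32.26 kN.

P ≈ 32.3 kN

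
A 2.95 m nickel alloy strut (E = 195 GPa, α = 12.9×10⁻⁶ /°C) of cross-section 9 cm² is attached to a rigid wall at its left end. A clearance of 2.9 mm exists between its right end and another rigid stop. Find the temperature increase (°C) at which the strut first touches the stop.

ΔT ≈ 76.2 °C

Contact occurs when the free expansion equals the gap: αΔT L = 2.9 mm.
So ΔT = g/(αL) = 2.9/(12.9×10⁻⁶ × 2950) = 76.21 °C.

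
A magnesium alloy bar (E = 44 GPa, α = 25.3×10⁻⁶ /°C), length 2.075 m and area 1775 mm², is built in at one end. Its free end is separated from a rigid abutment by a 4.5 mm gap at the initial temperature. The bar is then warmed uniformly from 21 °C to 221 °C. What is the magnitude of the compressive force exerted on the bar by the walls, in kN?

If the wall were absent the bar would grow by αΔT L = 25.3×10⁻⁶ × 200 × 2075 = 10.5 mm.
This exceeds the 4.5 mm gap, so the wall pushes back. The portion of expansion that must be recovered elastically is δ_free − gap = 10.5 − 4.5 = 5.999 mm.
That suppressed elongation corresponds to σ = E·Δ/L = 44×10³ × 5.999/2075 = 127.2 MPa.
P = σA = 127.2 × 1775 = 225.8 kN.

P ≈ 226 kN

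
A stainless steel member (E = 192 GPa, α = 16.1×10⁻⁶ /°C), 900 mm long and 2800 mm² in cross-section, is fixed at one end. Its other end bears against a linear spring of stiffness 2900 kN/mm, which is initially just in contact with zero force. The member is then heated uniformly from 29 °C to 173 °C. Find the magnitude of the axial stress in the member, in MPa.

σ ≈ 369 MPa (compressive)

If the spring were absent the member would lengthen by αΔT L = 16.1×10⁻⁶ × 144 × 900 = 2.087 mm.
With a force P in the spring, the elastic change of the member is PL/(AE) and that of the spring is P/k; compatibility requires their sum to equal δ_free.
So P = δ_free / [L/(AE) + 1/k] = 2.087 / [ 900/(2800×192×10³) + 1/(2900×10³) ].
P = 2.087 / 2.019×10⁻⁶ = 1.033×10⁶ N.
σ = P/A = 1.033×10⁶/2800 = 369.1 MPa.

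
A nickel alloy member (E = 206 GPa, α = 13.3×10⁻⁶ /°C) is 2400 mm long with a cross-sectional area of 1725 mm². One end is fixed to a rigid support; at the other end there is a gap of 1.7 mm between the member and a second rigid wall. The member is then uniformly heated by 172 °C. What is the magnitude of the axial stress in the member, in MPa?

σ ≈ 325 MPa (compressive)

Unrestrained expansion: δ_free = αΔT L = 13.3×10⁻⁶ × 172 × 2400 = 5.49 mm.
This exceeds the 1.7 mm gap, so the wall pushes back. The portion of expansion that must be recovered elastically is δ_free − gap = 5.49 − 1.7 = 3.79 mm.
Compatibility: PL/(AE) = 3.79 mm, so σ = P/A = E × (3.79/2400) = 325.3 MPa.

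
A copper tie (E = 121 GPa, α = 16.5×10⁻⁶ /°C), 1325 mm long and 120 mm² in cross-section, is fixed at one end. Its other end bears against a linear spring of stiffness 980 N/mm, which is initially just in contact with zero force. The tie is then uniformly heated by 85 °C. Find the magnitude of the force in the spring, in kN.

Free thermal expansion: δ_free = αΔT L = 16.5×10⁻⁶ × 85 × 1325 = 1.858 mm.
Let P be the compressive force at the spring. The tie shortens elastically by PL/(AE) and the spring compresses by P/k; together these equal δ_free.
P [ L/(AE) + 1/k ] = δ_free → P [ 1325/(120×121×10³) + 1/(980) ] = 1.858.
P = 1.858 / 0.001112 = 1672 N.

P ≈ 1.67 kN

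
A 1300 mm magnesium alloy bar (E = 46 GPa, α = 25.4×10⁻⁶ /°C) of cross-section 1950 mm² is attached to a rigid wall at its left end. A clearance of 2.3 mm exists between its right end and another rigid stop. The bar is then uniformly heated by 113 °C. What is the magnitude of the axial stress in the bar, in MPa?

σ ≈ 50.6 MPa (compressive)

Free thermal elongation = αΔT L = 25.4×10⁻⁶ × 113 × 1300 = 3.731 mm.
After closing the 2.3 mm clearance, 3.731 − 2.3 = 1.431 mm of expansion remains to be suppressed by the wall.
That suppressed elongation corresponds to σ = E·Δ/L = 46×10³ × 1.431/1300 = 50.64 MPa.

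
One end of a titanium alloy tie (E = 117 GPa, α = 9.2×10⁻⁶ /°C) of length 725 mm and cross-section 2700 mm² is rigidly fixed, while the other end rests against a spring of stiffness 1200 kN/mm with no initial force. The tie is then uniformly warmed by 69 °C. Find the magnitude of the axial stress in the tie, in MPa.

Free thermal expansion: δ_free = αΔT L = 9.2×10⁻⁶ × 69 × 725 = 0.4602 mm.
Let P be the compressive force at the spring. The tie shortens elastically by PL/(AE) and the spring compresses by P/k; together these equal δ_free.
So P = δ_free / [L/(AE) + 1/k] = 0.4602 / [ 725/(2700×117×10³) + 1/(1200×10³) ].
P = 0.4602 / 3.128×10⁻⁶ = 147100 N.
σ = P/A = 147100/2700 = 54.49 MPa.

σ ≈ 54.5 MPa (compressive)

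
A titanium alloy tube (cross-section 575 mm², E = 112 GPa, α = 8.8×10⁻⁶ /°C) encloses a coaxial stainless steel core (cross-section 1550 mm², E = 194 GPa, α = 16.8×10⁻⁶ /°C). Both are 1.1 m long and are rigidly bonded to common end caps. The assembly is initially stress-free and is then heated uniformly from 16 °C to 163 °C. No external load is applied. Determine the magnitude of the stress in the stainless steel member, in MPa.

The stainless steel has the larger α, so on heating it would change length more than the titanium alloy if both were free. The rigid plates force a common final length, so the stainless steel is put into compression and the titanium alloy into tension, with equal and opposite forces P (no external load).
Equating the net (thermal + elastic) strains gives |α₁ − α₂|·ΔT = P·[1/(A₁E₁) + 1/(A₂E₂)].
|α₁ − α₂|·ΔT = 8×10⁻⁶ × 147 = 0.001176.
1/(A₁E₁) + 1/(A₂E₂) = 1/(575×112×10³) + 1/(1550×194×10³) = 1.885×10⁻⁸ N⁻¹.
So P = 0.001176 / 1.885×10⁻⁸ = 62.38 kN.
σ_{stainless steel} = P/A₂ = 62380/1550 = 40.24 MPa, compressive.

σ ≈ 40.2 MPa (compressive)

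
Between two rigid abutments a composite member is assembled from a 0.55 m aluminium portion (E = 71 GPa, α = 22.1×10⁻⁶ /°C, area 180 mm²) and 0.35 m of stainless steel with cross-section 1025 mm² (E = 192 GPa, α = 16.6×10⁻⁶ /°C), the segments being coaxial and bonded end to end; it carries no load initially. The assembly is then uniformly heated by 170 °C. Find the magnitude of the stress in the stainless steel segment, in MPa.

σ ≈ 66.5 MPa (compressive)

Free thermal expansion of the whole bar: Σ αᵢΔT Lᵢ = 22.1×10⁻⁶×170×550 + 16.6×10⁻⁶×170×350 = 3.054 mm.
The rigid supports impose zero overall length change; the single axial force P common to all segments must satisfy P Σ Lᵢ/(AᵢEᵢ) = δ_free.
The series flexibility is Σ Lᵢ/(AᵢEᵢ) = 550/(180×71×10³) + 350/(1025×192×10³) = 4.481×10⁻⁵ mm/N.
Hence P = δ_free / Σ(L/AE) = 3.054/4.481×10⁻⁵ = 68.15 kN (compressive).
σ_{stainless steel} = P / A = 68150 / 1025 = 66.49 MPa.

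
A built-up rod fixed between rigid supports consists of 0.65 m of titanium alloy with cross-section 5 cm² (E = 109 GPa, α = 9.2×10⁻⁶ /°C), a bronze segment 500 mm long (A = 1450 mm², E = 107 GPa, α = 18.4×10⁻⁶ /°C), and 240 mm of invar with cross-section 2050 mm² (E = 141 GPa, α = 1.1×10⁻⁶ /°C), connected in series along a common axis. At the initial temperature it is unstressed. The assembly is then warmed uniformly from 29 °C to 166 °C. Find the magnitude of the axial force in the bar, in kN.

Free thermal expansion of the whole bar: Σ αᵢΔT Lᵢ = 9.2×10⁻⁶×137×650 + 18.4×10⁻⁶×137×500 + 1.1×10⁻⁶×137×240 = 2.116 mm.
The walls prevent any net length change, so an axial force P (same in every segment) develops. Compatibility: P · Σ Lᵢ/(AᵢEᵢ) = δ_free.
The series flexibility is Σ Lᵢ/(AᵢEᵢ) = 650/(500×109×10³) + 500/(1450×107×10³) + 240/(2050×141×10³) = 1.598×10⁻⁵ mm/N.
P = 2.116 / 1.598×10⁻⁵ = 132400 N = 132.4 kN, compressive.

P ≈ 132 kN (compressive)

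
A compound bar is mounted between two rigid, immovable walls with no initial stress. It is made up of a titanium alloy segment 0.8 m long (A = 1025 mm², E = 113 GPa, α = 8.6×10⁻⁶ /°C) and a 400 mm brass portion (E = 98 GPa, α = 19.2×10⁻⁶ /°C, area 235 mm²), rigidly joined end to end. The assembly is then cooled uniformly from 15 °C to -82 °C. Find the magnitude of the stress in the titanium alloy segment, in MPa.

Free thermal contraction of the whole bar: Σ αᵢΔT Lᵢ = 8.6×10⁻⁶×97×800 + 19.2×10⁻⁶×97×400 = 1.412 mm.
The walls prevent any net length change, so an axial force P (same in every segment) develops. Compatibility: P · Σ Lᵢ/(AᵢEᵢ) = δ_free.
Σ Lᵢ/(AᵢEᵢ) = 800/(1025×113×10³) + 400/(235×98×10³) = 2.428×10⁻⁵ mm/N.
Hence P = δ_free / Σ(L/AE) = 1.412/2.428×10⁻⁵ = 58.18 kN (tensile).
σ_{titanium alloy} = P / A = 58180 / 1025 = 56.76 MPa.

σ ≈ 56.8 MPa (tensile)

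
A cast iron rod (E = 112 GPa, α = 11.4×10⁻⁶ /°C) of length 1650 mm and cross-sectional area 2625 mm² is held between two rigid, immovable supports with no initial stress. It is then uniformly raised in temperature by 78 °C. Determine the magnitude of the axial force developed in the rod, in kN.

P ≈ 261 kN (compressive)

The ends cannot move, so σ = EαΔT = 112×10³ × 11.4×10⁻⁶ × 78 = 99.59 MPa.
P = AEαΔT = 2625 × 112×10³ × 11.4×10⁻⁶ × 78 = 261.4 kN (compressive).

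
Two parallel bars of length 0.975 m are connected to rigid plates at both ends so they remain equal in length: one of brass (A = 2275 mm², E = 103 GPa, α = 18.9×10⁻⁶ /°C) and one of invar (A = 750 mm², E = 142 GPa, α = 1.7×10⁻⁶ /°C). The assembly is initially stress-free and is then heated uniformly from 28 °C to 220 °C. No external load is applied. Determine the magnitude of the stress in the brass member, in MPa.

Both members must finish at the same length. With the larger α, the brass tends to over-expand; the plates restrain it, putting the brass in compression and the invar in tension. With no external load the two internal forces are equal and opposite, magnitude P.
Compatibility of the two members (thermal + elastic change equal): (α₁ − α₂)ΔT = P·[1/(A₁E₁) + 1/(A₂E₂)].
|α₁ − α₂|·ΔT = 17.2×10⁻⁶ × 192 = 0.003302.
1/(A₁E₁) + 1/(A₂E₂) = 1/(2275×103×10³) + 1/(750×142×10³) = 1.366×10⁻⁸ N⁻¹.
P = 0.003302 / 1.366×10⁻⁸ = 241800 N = 241.8 kN.
σ_{brass} = P/A₁ = 241800/2275 = 106.3 MPa, compressive.

σ ≈ 106 MPa (compressive)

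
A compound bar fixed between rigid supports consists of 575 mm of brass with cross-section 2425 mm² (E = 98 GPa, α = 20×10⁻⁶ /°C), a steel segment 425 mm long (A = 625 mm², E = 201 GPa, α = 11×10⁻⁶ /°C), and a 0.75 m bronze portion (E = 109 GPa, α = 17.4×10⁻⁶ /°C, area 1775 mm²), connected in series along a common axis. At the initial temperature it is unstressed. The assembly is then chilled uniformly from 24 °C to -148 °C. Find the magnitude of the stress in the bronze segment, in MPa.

Free thermal contraction of the whole bar: Σ αᵢΔT Lᵢ = 20×10⁻⁶×172×575 + 11×10⁻⁶×172×425 + 17.4×10⁻⁶×172×750 = 5.027 mm.
Since the ends are fixed, an axial force P builds up, equal in every segment, with P · Σ Lᵢ/(AᵢEᵢ) = δ_free.
Σ Lᵢ/(AᵢEᵢ) = 575/(2425×98×10³) + 425/(625×201×10³) + 750/(1775×109×10³) = 9.679×10⁻⁶ mm/N.
So P = 5.027 / 9.679×10⁻⁶ = 519.3 kN, tensile.
σ_{bronze} = P / A = 519300 / 1775 = 292.6 MPa.

σ ≈ 293 MPa (tensile)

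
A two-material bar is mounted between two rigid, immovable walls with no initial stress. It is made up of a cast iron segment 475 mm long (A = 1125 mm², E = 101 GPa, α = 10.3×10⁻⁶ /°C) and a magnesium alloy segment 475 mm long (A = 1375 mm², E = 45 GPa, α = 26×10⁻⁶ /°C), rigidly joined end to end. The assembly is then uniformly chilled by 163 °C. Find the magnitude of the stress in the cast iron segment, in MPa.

σ ≈ 211 MPa (tensile)

If the supports were absent, the total length change would be Σ αᵢΔT Lᵢ = 10.3×10⁻⁶×163×475 + 26×10⁻⁶×163×475 = 2.811 mm.
The rigid supports impose zero overall length change; the single axial force P common to all segments must satisfy P Σ Lᵢ/(AᵢEᵢ) = δ_free.
The series flexibility is Σ Lᵢ/(AᵢEᵢ) = 475/(1125×101×10³) + 475/(1375×45×10³) = 1.186×10⁻⁵ mm/N.
P = 2.811 / 1.186×10⁻⁵ = 237000 N = 237 kN, tensile.
σ_{cast iron} = P / A = 237000 / 1125 = 210.7 MPa.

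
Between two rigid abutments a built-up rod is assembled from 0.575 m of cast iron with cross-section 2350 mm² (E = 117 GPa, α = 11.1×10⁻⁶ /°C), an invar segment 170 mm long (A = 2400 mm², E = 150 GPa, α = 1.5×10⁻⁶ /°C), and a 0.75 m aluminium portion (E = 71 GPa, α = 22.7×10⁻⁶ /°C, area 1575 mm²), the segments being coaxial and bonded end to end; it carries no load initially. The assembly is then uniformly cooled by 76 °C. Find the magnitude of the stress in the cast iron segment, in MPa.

σ ≈ 82.5 MPa (tensile)

If the supports were absent, the total length change would be Σ αᵢΔT Lᵢ = 11.1×10⁻⁶×76×575 + 1.5×10⁻⁶×76×170 + 22.7×10⁻⁶×76×750 = 1.798 mm.
The walls prevent any net length change, so an axial force P (same in every segment) develops. Compatibility: P · Σ Lᵢ/(AᵢEᵢ) = δ_free.
Σ Lᵢ/(AᵢEᵢ) = 575/(2350×117×10³) + 170/(2400×150×10³) + 750/(1575×71×10³) = 9.27×10⁻⁶ mm/N.
Hence P = δ_free / Σ(L/AE) = 1.798/9.27×10⁻⁶ = 194 kN (tensile).
σ_{cast iron} = P / A = 194000 / 2350 = 82.55 MPa.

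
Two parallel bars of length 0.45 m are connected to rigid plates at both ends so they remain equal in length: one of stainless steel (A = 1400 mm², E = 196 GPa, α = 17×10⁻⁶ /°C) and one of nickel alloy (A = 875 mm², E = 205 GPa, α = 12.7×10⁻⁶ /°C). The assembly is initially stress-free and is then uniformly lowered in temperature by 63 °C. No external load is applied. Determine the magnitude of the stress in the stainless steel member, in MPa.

The stainless steel has the larger α, so on cooling it would change length more than the nickel alloy if both were free. The rigid plates force a common final length, so the stainless steel is put into tension and the nickel alloy into compression, with equal and opposite forces P (no external load).
Setting the final lengths equal and cancelling L: (α₁ − α₂)ΔT = P/(A₁E₁) + P/(A₂E₂).
|α₁ − α₂|·ΔT = 4.3×10⁻⁶ × 63 = 0.0002709.
1/(A₁E₁) + 1/(A₂E₂) = 1/(1400×196×10³) + 1/(875×205×10³) = 9.219×10⁻⁹ N⁻¹.
So P = 0.0002709 / 9.219×10⁻⁹ = 29.38 kN.
σ_{stainless steel} = P/A₁ = 29380/1400 = 20.99 MPa, tensile.

σ ≈ 21 MPa (tensile)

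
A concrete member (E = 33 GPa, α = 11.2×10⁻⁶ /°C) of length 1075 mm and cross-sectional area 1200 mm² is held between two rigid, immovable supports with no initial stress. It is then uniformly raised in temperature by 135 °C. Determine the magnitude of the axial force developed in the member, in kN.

The ends cannot move, so σ = EαΔT = 33×10³ × 11.2×10⁻⁶ × 135 = 49.9 MPa.
Then P = σA = 49.9 × 1200 mm² = 59.88 kN, compressive.

P ≈ 59.9 kN (compressive)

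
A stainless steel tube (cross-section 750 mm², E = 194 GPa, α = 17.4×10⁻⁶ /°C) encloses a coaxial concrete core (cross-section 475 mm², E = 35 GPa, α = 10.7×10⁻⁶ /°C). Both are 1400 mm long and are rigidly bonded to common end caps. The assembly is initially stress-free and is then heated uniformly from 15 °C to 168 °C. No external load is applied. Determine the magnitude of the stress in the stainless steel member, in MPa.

σ ≈ 20.4 MPa (compressive)

The stainless steel has the larger α, so on heating it would change length more than the concrete if both were free. The rigid plates force a common final length, so the stainless steel is put into compression and the concrete into tension, with equal and opposite forces P (no external load).
Setting the final lengths equal and cancelling L: (α₁ − α₂)ΔT = P/(A₁E₁) + P/(A₂E₂).
|α₁ − α₂|·ΔT = 6.7×10⁻⁶ × 153 = 0.001025.
1/(A₁E₁) + 1/(A₂E₂) = 1/(750×194×10³) + 1/(475×35×10³) = 6.702×10⁻⁸ N⁻¹.
So P = 0.001025 / 6.702×10⁻⁸ = 15.29 kN.
σ_{stainless steel} = P/A₁ = 15290/750 = 20.39 MPa, compressive.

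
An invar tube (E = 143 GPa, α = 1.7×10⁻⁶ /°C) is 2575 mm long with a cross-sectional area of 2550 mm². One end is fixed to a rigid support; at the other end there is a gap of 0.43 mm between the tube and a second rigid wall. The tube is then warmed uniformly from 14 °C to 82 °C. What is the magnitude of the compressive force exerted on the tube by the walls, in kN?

P ≈ 0 kN

Unrestrained expansion: δ_free = αΔT L = 1.7×10⁻⁶ × 68 × 2575 = 0.2977 mm.
Since δ_free = 0.298 mm is less than the 0.43 mm gap, the tube never touches the wall. No axial force develops.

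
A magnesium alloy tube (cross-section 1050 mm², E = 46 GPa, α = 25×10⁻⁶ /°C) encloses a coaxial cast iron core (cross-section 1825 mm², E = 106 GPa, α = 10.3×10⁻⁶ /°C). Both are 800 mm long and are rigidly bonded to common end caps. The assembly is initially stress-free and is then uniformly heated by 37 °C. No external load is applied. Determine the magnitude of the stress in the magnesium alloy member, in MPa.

σ ≈ 20 MPa (compressive)

Both members must finish at the same length. With the larger α, the magnesium alloy tends to over-expand; the plates restrain it, putting the magnesium alloy in compression and the cast iron in tension. With no external load the two internal forces are equal and opposite, magnitude P.
Compatibility of the two members (thermal + elastic change equal): (α₁ − α₂)ΔT = P·[1/(A₁E₁) + 1/(A₂E₂)].
|α₁ − α₂|·ΔT = 14.7×10⁻⁶ × 37 = 0.0005439.
1/(A₁E₁) + 1/(A₂E₂) = 1/(1050×46×10³) + 1/(1825×106×10³) = 2.587×10⁻⁸ N⁻¹.
So P = 0.0005439 / 2.587×10⁻⁸ = 21.02 kN.
σ_{magnesium alloy} = P/A₁ = 21020/1050 = 20.02 MPa, compressive.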